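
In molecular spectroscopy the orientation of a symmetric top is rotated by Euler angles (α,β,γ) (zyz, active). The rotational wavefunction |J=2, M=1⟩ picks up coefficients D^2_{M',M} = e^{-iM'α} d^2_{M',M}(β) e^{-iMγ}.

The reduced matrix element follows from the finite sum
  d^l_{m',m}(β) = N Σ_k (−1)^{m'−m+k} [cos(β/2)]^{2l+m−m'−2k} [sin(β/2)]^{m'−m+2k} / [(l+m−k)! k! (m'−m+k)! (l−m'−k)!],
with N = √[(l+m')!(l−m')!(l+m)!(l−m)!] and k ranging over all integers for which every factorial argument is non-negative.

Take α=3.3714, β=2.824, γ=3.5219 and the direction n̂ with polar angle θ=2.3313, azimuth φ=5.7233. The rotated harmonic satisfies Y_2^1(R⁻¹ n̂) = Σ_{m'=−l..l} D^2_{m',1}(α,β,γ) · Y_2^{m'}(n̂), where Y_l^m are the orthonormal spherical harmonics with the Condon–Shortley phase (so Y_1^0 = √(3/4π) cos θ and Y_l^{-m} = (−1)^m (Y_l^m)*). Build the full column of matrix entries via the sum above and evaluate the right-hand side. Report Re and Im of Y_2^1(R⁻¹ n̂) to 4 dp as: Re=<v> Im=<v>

Need the full column D^2_{m',1} for m'=−2..2 at α=3.3714, β=2.8240, γ=3.5219.
cos(β/2)=0.158130, sin(β/2)=0.987418
d^2_{-2,1}: single k=3 term ⇒ +0.304472;  D = -0.303515-0.024122i
d^2_{-1,1}: k∈[2..3] ⇒ +0.073139 -0.950615 = -0.877476;  D = -0.867557+0.131562i
d^2_{0,1}: k∈[1..2] ⇒ +0.009564 -0.372900 = -0.363337;  D = +0.337377-0.134873i
d^2_{1,1}: k∈[0..1] ⇒ +0.000625 -0.073139 = -0.072514;  D = -0.059431+0.041548i
d^2_{2,1}: single k=0 term ⇒ -0.007809;  D = +0.005212-0.005814i
Y_2^{m'}(θ=2.3313,φ=5.7233) and Σ D·Y over m':
  (-0.3035-0.0241i)·(+0.0884+0.1825i)  (-0.8676+0.1316i)·(-0.3269-0.2049i)  (+0.3374-0.1349i)·(+0.1342+0.0000i)  (-0.0594+0.0415i)·(+0.3269-0.2049i)  (+0.0052-0.0058i)·(+0.0884-0.1825i)
Y_2^1(R⁻¹ n̂) = +0.321875+0.083434i

Re=0.3219 Im=0.0834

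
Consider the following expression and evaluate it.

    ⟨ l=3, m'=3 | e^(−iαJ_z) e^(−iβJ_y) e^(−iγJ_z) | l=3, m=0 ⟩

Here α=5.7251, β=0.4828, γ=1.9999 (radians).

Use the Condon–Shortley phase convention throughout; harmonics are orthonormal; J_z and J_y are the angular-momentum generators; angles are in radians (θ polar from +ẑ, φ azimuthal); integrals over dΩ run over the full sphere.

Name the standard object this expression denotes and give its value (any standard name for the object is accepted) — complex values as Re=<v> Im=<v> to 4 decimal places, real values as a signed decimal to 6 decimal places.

Wigner D-matrix element, Re=0.0058 Im=-0.0556

This is a Wigner D-matrix element — the rotation-matrix element ⟨l m'| R(α,β,γ) |l m⟩ in the angular-momentum basis.
Split into d^3_{3,0}(β=0.4828) × two z-phases.
c=cos(0.482800/2)=0.971004, s=sin(0.482800/2)=0.239062; N=√[720·1·6·6]=160.996894
k: max(0,(0)−(3))=0 … min(3+(0),3−(3))=0
  k=0: (−1)^3·160.9969/(36)·0.9710^3·0.2391^3 = -0.055939
d^3_{3,0}(0.4828) = -0.055939
Attach z-rotation phases: D = e^{-i(3)(5.7251)}·(-0.055939)·e^{-i(0)(1.9999)} = +0.005777-0.055639i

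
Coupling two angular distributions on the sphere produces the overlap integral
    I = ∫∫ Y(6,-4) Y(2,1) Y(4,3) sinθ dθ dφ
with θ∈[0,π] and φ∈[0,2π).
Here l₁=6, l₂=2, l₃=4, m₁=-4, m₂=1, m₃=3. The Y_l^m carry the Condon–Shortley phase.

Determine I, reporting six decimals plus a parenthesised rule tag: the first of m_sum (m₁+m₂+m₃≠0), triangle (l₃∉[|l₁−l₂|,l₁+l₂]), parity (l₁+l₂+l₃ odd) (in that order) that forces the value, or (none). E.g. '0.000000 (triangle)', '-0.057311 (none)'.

0.246389 (none)

Checks pass: Σm=0; 12 even; l₃=4∈[4,8].
(2·6+1)(2·2+1)(2·4+1) = 585
Δ: 4! 8! 0! / 13! → 1/6435
sum: t=2:+1/2304 = 1/2304
3j²(6 2 4; 0 0 0) = Δ·Π!·Σ² = 5/143  (sign +1)
sum: t=3:−1/30240 = -1/30240
3j²(6 2 4; -4 1 3) = Δ·Π!·Σ² = 16/429  (sign +1)
combine: 4πI² = 585·5/143·16/429 = 1200/1573
take √, sign +1: I = 0.24638901
No selection rule forces the value: the integral is nonzero (none).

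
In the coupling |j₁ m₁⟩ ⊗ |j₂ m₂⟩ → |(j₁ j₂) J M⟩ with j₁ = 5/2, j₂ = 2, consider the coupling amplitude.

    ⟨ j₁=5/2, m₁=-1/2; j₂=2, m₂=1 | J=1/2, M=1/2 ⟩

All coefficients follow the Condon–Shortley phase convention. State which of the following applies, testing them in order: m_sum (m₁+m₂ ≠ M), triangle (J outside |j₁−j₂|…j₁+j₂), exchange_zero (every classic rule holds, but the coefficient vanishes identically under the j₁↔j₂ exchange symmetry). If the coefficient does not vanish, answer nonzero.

m-sum: m₁+m₂ = -1/2+1 = 1/2, M = 1/2  ✓
triangle: |j₁−j₂| = 1/2 ≤ J = 1/2 ≤ j₁+j₂ = 9/2  ✓
exchange: j₁≠j₂ or m₁≠m₂ — the exchange symmetry imposes no constraint here
value check: CG = −√(2/15) = -0.365148 ≠ 0

nonzero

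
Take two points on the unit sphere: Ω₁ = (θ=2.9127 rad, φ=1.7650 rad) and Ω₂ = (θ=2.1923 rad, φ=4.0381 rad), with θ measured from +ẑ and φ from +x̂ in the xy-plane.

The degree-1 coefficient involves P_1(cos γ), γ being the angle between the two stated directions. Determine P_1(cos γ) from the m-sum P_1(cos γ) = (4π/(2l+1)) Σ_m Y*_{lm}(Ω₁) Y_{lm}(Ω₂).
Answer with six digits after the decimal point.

0.447908

Addition theorem: P_1(cos γ) = (4π/3) Σ_m Y*_{lm}(Ω₁) Y_{lm}(Ω₂), m = −1…1:
  [-1]  conj(Y_{1,-1})(Ω₁) = -0.01513 + 0.07692j ; Y_{1,-1}(Ω₂) = -0.17537 + 0.21942j ; Δ = -0.01422 - 0.01681j
  [+0]  conj(Y_{1,0})(Ω₁) = -0.47586 + 0.00000j ; Y_{1,0}(Ω₂) = -0.28449 + 0.00000j ; Δ = 0.13538 + 0.00000j
  [+1]  conj(Y_{1,1})(Ω₁) = 0.01513 + 0.07692j ; Y_{1,1}(Ω₂) = 0.17537 + 0.21942j ; Δ = -0.01422 + 0.01681j
Accumulated sum 0.10693 + 0.00000j; after 4π/(2l+1) scaling, 0.44791 + 0.00000j ⇒ P_1 = 0.447908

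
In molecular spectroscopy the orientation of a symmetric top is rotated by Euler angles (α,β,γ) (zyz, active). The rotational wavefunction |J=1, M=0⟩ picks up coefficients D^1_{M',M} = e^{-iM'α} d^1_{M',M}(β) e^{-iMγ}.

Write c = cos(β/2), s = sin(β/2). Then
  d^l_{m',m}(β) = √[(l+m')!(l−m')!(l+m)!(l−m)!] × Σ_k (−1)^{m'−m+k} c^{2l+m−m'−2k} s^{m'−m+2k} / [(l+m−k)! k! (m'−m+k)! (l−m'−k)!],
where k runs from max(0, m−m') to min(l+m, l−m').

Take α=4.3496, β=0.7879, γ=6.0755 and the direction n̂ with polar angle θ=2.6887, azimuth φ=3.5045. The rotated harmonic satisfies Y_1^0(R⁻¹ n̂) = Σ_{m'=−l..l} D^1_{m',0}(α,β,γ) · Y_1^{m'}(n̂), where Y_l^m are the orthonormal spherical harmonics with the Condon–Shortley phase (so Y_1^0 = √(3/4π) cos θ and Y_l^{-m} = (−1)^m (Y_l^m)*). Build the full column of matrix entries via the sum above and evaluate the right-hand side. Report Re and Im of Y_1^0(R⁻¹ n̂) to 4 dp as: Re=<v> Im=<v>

Re=-0.2093 Im=0.0000

Need the full column D^1_{m',0} for m'=−1..1 at α=4.3496, β=0.7879, γ=6.0755.
cos(β/2)=0.923400, sin(β/2)=0.383839
d^1_{-1,0}: single k=1 term ⇒ +0.501249;  D = -0.177885-0.468623i
d^1_{0,0}: k∈[0..1] ⇒ +0.852668 -0.147332 = +0.705336;  D = +0.705336+0.000000i
d^1_{1,0}: single k=0 term ⇒ -0.501249;  D = +0.177885-0.468623i
Y_1^{m'}(θ=2.6887,φ=3.5045) and Σ D·Y over m':
  (-0.1779-0.4686i)·(-0.1413+0.0537i)  (+0.7053+0.0000i)·(-0.4393+0.0000i)  (+0.1779-0.4686i)·(+0.1413+0.0537i)
Y_1^0(R⁻¹ n̂) = -0.209304+0.000000i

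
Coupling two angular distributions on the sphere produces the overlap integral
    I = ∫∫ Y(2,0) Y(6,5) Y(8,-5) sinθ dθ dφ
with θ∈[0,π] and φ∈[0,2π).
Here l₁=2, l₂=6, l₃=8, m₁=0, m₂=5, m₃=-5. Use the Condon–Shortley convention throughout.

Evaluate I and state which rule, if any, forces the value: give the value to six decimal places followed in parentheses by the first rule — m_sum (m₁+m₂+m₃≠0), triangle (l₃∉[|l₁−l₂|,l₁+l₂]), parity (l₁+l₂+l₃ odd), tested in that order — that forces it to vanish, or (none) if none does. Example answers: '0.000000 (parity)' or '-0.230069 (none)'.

-0.129814 (none)

m-sum 0 ✓  L=16 even ✓  4≤8≤8 ✓
Π(2lᵢ+1) = 5×13×17 = 1105
triangle coeff Δ(2,6,8) = 1/30940
Σ_t [0,0]: t=0:+1/2073600 = 1/2073600
(3j)²=28/1105 [(2 6 8; 0 0 0)], sign=+1
Σ_t [0,0]: t=0:+1/159667200 = 1/159667200
(3j)²=9/1190 [(2 6 8; 0 5 -5)], sign=-1
⇒ 4πI² = 18/85
I = (-1)√(18/85/(4π)) = -0.12981410
No selection rule forces the value: the integral is nonzero (none).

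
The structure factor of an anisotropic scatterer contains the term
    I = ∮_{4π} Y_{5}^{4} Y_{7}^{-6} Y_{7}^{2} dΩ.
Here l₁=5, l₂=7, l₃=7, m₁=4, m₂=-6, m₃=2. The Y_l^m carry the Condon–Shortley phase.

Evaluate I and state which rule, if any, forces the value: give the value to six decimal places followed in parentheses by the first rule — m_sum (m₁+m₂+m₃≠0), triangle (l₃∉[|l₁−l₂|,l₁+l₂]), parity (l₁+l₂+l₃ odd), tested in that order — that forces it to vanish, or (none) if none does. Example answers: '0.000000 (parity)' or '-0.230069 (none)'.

0.000000 (parity)

l₁+l₂+l₃=19 is odd: 3j(l;000)=0 ⇒ I=0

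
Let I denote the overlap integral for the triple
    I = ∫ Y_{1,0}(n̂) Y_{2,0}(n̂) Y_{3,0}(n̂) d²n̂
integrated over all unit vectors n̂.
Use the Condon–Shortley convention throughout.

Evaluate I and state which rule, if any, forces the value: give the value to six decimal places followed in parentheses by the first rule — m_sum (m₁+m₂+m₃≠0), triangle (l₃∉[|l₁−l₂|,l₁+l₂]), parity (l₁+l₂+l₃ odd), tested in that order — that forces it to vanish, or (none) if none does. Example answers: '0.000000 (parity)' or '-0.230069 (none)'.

m-sum 0 ✓  L=6 even ✓  1≤3≤3 ✓
Π(2lᵢ+1) = 3×5×7 = 105
triangle coeff Δ(1,2,3) = 1/105
Σ_t [0,0]: t=0:+1/4 = 1/4
(3j)²=3/35 [(1 2 3; 0 0 0)], sign=-1
(m-triple is (0,0,0) — same symbol as above.)
⇒ 4πI² = 27/35
I = (+1)√(27/35/(4π)) = 0.24776670
No selection rule forces the value: the integral is nonzero (none).

0.247767 (none)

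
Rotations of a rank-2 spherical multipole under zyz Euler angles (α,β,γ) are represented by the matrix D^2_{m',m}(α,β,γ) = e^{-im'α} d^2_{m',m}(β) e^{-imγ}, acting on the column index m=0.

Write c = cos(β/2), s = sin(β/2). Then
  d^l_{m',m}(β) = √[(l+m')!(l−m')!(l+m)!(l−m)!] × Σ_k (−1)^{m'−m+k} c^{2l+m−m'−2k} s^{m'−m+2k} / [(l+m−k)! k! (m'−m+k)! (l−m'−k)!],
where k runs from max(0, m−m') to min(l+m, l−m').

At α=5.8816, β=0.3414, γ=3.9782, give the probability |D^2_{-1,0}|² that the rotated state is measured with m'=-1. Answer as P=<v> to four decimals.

P=0.1493

First d^2_{-1,0}(β=0.3414), then the phase factors e^{-i(-1)α} and e^{-i(0)γ}:
c=cos(0.341400/2)=0.985466, s=sin(0.341400/2)=0.169872; N=√[1·6·2·2]=4.898979
k∈{1,2} keeps every argument non-negative
  k=1: (−1)^0·4.8990/(2)·0.9855^3·0.1699^1 = +0.398220
  k=2: (−1)^1·4.8990/(2)·0.9855^1·0.1699^3 = -0.011833
d^2_{-1,0}(0.3414) = +0.398220 -0.011833 = +0.386387
|D^2_{-1,0}|² = |d^2_{-1,0}(β)|² = (+0.386387)² = 0.149295 (the z-rotation phases have unit modulus)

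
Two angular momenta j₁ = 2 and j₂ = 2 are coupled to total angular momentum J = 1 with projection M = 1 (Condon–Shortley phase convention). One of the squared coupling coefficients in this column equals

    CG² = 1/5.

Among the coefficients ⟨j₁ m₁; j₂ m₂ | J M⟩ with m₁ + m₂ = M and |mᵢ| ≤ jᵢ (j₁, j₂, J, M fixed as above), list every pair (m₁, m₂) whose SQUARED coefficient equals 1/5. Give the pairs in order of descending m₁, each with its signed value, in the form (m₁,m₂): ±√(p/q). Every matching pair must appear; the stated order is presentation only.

(2,-1): +√(1/5); (-1,2): −√(1/5)

Admissible pairs with m₁+m₂ = M = 1: (-1,2), (0,1), (1,0), (2,-1)
  (m₁,m₂)=(2,-1): CG² = 1/5, CG = +√(1/5)   ← matches the target
  (m₁,m₂)=(1,0): CG² = 3/10, CG = −√(3/10)
  (m₁,m₂)=(0,1): CG² = 3/10, CG = +√(3/10)
  (m₁,m₂)=(-1,2): CG² = 1/5, CG = −√(1/5)   ← matches the target
Pairs with CG² = 1/5: (2,-1): +√(1/5); (-1,2): −√(1/5)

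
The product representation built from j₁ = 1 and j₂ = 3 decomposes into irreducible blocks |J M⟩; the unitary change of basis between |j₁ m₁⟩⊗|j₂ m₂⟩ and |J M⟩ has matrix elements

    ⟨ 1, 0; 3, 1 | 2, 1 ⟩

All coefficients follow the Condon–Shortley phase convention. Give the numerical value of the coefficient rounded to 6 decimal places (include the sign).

−√(8/21) = -0.617213

triangle: 2!×0!×4!/7! = 48/5040
(j±m)!: 1!×1!×4!×2!×3!×1! = 288
prefactor² = (2J+1)×Δ×N² = 96/7
  k=1: −1/(1!×1!×0!×3!×0!×1!) = -1/6
Σ = -1/6  ⇒  CG² = 96/7×(-1/6)² = 8/21
CG = −√(8/21) = -0.617213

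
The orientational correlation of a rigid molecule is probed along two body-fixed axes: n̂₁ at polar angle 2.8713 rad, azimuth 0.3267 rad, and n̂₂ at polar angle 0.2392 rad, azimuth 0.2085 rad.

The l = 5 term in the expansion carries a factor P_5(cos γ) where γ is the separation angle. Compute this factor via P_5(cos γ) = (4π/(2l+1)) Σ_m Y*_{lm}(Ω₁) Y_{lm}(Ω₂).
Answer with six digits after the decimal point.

Summing Y*_{l m}(θ₁,φ₁)·Y_{l m}(θ₂,φ₂) over m ∈ [−5, 5]; prefactor 4π/(2·5+1) = 1.142397:
  m=-5: (-0.00004 + 0.00063j) × (0.00017 - 0.00030j) = 0.00000 + 0.00000j  (running Σ = 0.00000 + 0.00000j)
  m=-4: (-0.00188 - 0.00694j) × (0.00302 - 0.00333j) = -0.00003 - 0.00001j  (running Σ = -0.00003 - 0.00001j)
  m=-3: (0.02699 + 0.04025j) × (0.02795 - 0.02019j) = 0.00157 + 0.00058j  (running Σ = 0.00154 + 0.00057j)
  m=-2: (-0.16514 - 0.12643j) × (0.15478 - 0.06856j) = -0.03423 - 0.00825j  (running Σ = -0.03269 - 0.00768j)
  m=-1: (0.49492 + 0.16770j) × (0.48214 - 0.10201j) = 0.25573 + 0.03037j  (running Σ = 0.22304 + 0.02269j)
  m=0: (-0.48774 + 0.00000j) × (0.57435 + 0.00000j) = -0.28014 + 0.00000j  (running Σ = -0.05710 + 0.02269j)
  m=1: (-0.49492 + 0.16770j) × (-0.48214 - 0.10201j) = 0.25573 - 0.03037j  (running Σ = 0.19863 - 0.00768j)
  m=2: (-0.16514 + 0.12643j) × (0.15478 + 0.06856j) = -0.03423 + 0.00825j  (running Σ = 0.16440 + 0.00057j)
  m=3: (-0.02699 + 0.04025j) × (-0.02795 - 0.02019j) = 0.00157 - 0.00058j  (running Σ = 0.16597 - 0.00001j)
  m=4: (-0.00188 + 0.00694j) × (0.00302 + 0.00333j) = -0.00003 + 0.00001j  (running Σ = 0.16594 + 0.00000j)
  m=5: (0.00004 + 0.00063j) × (-0.00017 - 0.00030j) = 0.00000 - 0.00000j  (running Σ = 0.16594 - 0.00000j)
Σ over m = 0.16594 - 0.00000j; ×(4π/11) → 0.18957 - 0.00000j. Real part: 0.189571

0.189571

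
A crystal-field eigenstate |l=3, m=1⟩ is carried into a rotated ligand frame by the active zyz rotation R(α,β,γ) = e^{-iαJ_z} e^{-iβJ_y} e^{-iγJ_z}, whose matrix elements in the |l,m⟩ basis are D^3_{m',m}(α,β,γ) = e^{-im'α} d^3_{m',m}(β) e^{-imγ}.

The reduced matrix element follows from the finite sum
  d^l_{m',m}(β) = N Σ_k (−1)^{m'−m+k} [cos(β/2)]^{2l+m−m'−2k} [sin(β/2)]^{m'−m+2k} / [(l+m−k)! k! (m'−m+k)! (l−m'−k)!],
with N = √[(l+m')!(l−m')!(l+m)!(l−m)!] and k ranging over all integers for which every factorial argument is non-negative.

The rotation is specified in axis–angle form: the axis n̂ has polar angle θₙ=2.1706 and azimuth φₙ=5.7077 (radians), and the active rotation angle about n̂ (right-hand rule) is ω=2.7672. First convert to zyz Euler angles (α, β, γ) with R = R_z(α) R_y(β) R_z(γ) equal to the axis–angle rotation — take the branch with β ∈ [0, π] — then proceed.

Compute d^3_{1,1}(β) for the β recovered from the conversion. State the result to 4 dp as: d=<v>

Axis–angle → zyz. n̂ = (sinθₙcosφₙ, sinθₙsinφₙ, cosθₙ) = (+0.692490, -0.449243, -0.564480), ω = 2.7672.
R = I cosω + sinω [n̂]ₓ + (1−cosω) n̂n̂ᵀ gives
  R = [-0.004862, -0.394208, -0.919008; -0.807077, -0.541072, +0.236362; -0.590426, +0.742860, -0.315526]
β = atan2(√(R₁₃²+R₂₃²), R₃₃) = 1.891807; α = atan2(R₂₃, R₁₃) mod 2π = 2.889856; γ = atan2(R₃₂, −R₃₁) mod 2π = 0.899234
d^3_{1,1}(β=1.8918) via the finite sum:
c=cos(1.891807/2)=0.585010, s=sin(1.891807/2)=0.811026; N=√[24·2·24·2]=48.000000
Admissible k: 0..2 (factorial args all ≥0)
  k=0: (−1)^0·48.0000/(48)·0.5850^6·0.8110^0 = +0.040085
  k=1: (−1)^1·48.0000/(6)·0.5850^4·0.8110^2 = -0.616330
  k=2: (−1)^2·48.0000/(8)·0.5850^2·0.8110^4 = +0.888417
d^3_{1,1}(1.8918) = +0.040085 -0.616330 +0.888417 = +0.312172

d=0.3122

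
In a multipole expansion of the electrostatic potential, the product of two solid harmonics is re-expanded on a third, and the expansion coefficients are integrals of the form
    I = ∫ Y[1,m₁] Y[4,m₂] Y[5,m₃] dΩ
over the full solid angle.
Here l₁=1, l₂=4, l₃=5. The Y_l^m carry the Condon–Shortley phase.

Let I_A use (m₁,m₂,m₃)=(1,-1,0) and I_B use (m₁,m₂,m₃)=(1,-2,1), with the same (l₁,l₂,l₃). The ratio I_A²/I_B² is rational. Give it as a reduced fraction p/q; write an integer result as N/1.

Shared (l₁,l₂,l₃)=(1,4,5): N and (l;000)² cancel in I_A²/I_B².
A: Δ = 0!·2!·8!/11! = 1/495; Racah Σ t=0..0: t=0:+1/1440 = 1/1440; ⇒ 3j(1 4 5; 1 -1 0)² = 2/99, sgn -1
B: Δ = 0!·2!·8!/11! = 1/495; Racah Σ t=0..0: t=0:+1/2880 = 1/2880; ⇒ 3j(1 4 5; 1 -2 1)² = 2/165, sgn +1
I_A²/I_B² = (2/99)/(2/165) = 5/3

5/3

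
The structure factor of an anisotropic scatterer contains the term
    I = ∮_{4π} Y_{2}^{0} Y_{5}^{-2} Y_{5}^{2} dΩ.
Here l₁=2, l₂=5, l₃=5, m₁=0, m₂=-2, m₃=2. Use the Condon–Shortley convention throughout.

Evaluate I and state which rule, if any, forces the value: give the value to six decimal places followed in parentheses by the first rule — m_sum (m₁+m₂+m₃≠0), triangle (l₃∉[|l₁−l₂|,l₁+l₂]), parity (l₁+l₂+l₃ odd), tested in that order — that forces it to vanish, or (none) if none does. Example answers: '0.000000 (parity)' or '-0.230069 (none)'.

0.097044 (none)

m-sum 0 ✓  L=12 even ✓  3≤5≤7 ✓
Π(2lᵢ+1) = 5×11×11 = 605
triangle coeff Δ(2,5,5) = 1/38610
Σ_t [0,2]: t=0:+1/2880 t=1:−1/576 t=2:+1/2880 = -1/960
(3j)²=10/429 [(2 5 5; 0 0 0)], sign=+1
Σ_t [0,2]: t=0:+1/2880 t=1:−1/1440 t=2:+1/20160 = -1/3360
(3j)²=6/715 [(2 5 5; 0 -2 2)], sign=+1
⇒ 4πI² = 20/169
I = (+1)√(20/169/(4π)) = 0.09704356
No selection rule forces the value: the integral is nonzero (none).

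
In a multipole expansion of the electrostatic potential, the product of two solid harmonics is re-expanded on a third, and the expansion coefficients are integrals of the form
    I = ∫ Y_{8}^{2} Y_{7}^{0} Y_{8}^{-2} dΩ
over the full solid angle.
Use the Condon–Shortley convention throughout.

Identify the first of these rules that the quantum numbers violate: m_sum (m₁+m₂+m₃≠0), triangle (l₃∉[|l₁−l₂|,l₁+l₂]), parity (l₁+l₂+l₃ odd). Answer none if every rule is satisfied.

parity

azimuthal sum: 2 + 0 − 2 = 0  ✓
1 ≤ 8 ≤ 15 (triangle on l)  ✓
L = 8 + 7 + 8 = 23 (odd)  ✗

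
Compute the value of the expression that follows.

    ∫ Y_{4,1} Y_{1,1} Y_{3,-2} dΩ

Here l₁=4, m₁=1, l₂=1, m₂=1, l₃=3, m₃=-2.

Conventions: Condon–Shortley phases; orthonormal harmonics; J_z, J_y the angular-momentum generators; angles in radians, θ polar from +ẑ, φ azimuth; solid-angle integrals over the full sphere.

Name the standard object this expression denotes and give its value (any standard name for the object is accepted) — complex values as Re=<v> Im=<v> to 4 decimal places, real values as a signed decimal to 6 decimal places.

Gaunt coefficient, -0.106622

This is a Gaunt coefficient — the integral of a triple product of spherical harmonics over the sphere.
Rules hold: Σm=0, L=8 even, 3≤3≤5.
N = 9·3·7 = 189
Δ = 2!·6!·0!/9! = 1/252
Racah Σ t=1..1: t=1:−1/36 = -1/36
⇒ 3j(4 1 3; 0 0 0)² = 4/63, sgn +1
Racah Σ t=2..2: t=2:+1/240 = 1/240
⇒ 3j(4 1 3; 1 1 -2)² = 1/84, sgn -1
4πI² = N·(3j₀)²·(3jₘ)² = 1/7
I = -1·√(0.142857/4π) = -0.10662181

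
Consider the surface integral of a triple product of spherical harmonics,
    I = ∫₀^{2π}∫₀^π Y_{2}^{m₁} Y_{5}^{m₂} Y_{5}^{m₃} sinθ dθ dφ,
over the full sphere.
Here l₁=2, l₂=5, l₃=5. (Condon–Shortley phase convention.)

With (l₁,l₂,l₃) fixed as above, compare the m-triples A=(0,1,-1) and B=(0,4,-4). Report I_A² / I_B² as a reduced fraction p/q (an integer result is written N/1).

9/4

l's match ⇒ only the (l;m) 3-j factors differ between A and B.
A: triangle coeff Δ(2,5,5) = 1/38610; Σ_t [0,2]: t=0:+1/5760 t=1:−1/720 t=2:+1/2304 = -1/1280; (3j)²=27/1430 [(2 5 5; 0 1 -1)], sign=-1
B: triangle coeff Δ(2,5,5) = 1/38610; Σ_t [1,2]: t=1:−1/40320 t=2:+1/20160 = 1/40320; (3j)²=6/715 [(2 5 5; 0 4 -4)], sign=-1
I_A²/I_B² = (27/1430)/(6/715) = 9/4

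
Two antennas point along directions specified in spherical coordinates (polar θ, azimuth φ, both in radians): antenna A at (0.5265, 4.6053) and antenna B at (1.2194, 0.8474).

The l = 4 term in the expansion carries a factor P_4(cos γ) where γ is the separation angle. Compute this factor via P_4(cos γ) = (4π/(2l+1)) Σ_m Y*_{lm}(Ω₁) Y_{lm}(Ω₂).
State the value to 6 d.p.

Term-by-term m-sum for l=4 (normalisation 4π/9 = 1.396263):
  m=-4: (+0.025668-0.011721i) × (-0.333361+0.084414i) = -0.007567+0.006074i  (running Σ = -0.007567+0.006074i)
  m=-3: (+0.043361+0.130292i) × (-0.294423-0.201163i) = +0.013444-0.047084i  (running Σ = +0.005876-0.041009i)
  m=-2: (-0.349352+0.075989i) × (+0.006224+0.049934i) = -0.005969-0.016971i  (running Σ = -0.000093-0.057981i)
  m=-1: (-0.049042-0.456206i) × (-0.219676+0.248757i) = +0.124258+0.088018i  (running Σ = +0.124165+0.030037i)
  m=0: (+0.013868-0.000000i) × (-0.006674+0.000000i) = -0.000093+0.000000i  (running Σ = +0.124073+0.030037i)
  m=1: (+0.049042-0.456206i) × (+0.219676+0.248757i) = +0.124258-0.088018i  (running Σ = +0.248330-0.057981i)
  m=2: (-0.349352-0.075989i) × (+0.006224-0.049934i) = -0.005969+0.016971i  (running Σ = +0.242362-0.041009i)
  m=3: (-0.043361+0.130292i) × (+0.294423-0.201163i) = +0.013444+0.047084i  (running Σ = +0.255805+0.006074i)
  m=4: (+0.025668+0.011721i) × (-0.333361-0.084414i) = -0.007567-0.006074i  (running Σ = +0.248238-0.000000i)
Accumulated sum +0.248238-0.000000i; after 4π/(2l+1) scaling, +0.346605-0.000000i ⇒ P_4 = 0.346605

0.346605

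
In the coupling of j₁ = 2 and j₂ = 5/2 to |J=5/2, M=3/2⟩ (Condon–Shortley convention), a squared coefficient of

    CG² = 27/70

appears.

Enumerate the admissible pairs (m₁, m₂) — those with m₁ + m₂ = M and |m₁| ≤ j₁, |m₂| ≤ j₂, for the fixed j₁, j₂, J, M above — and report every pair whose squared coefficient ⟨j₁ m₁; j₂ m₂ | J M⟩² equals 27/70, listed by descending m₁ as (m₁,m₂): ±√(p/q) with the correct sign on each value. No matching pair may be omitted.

Admissible pairs with m₁+m₂ = M = 3/2: (-1,5/2), (0,3/2), (1,1/2), (2,-1/2)
  (m₁,m₂)=(2,-1/2): CG² = 27/70, CG = +√(27/70)   ← matches the target
  (m₁,m₂)=(1,1/2): CG² = 6/35, CG = −√(6/35)
  (m₁,m₂)=(0,3/2): CG² = 1/70, CG = −√(1/70)
  (m₁,m₂)=(-1,5/2): CG² = 3/7, CG = +√(3/7)
Pairs with CG² = 27/70: (2,-1/2): +√(27/70)

(2,-1/2): +√(27/70)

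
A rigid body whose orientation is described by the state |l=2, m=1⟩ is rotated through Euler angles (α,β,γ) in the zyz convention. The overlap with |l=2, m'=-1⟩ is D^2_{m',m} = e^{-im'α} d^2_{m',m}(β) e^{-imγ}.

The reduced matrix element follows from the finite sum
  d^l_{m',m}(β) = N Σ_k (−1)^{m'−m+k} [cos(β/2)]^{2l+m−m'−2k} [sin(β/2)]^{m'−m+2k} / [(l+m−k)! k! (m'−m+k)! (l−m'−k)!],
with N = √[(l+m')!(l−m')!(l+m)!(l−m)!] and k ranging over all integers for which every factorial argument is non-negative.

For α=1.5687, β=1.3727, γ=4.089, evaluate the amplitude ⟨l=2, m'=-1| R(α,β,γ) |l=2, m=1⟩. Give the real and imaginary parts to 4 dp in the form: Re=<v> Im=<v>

Re=-0.4551 Im=-0.3258

First d^2_{-1,1}(β=1.3727), then the phase factors e^{-i(-1)α} and e^{-i(1)γ}:
With c≡cos(β/2)=0.773564 and s≡sin(β/2)=0.633718, N=[1·6·6·1]^{1/2}=6.000000
k: max(0,(1)−(-1))=2 … min(2+(1),2−(-1))=3
  k=2: (−1)^0·6.0000/(2)·0.7736^2·0.6337^2 = +0.720951
  k=3: (−1)^1·6.0000/(6)·0.7736^0·0.6337^4 = -0.161281
d^2_{-1,1}(1.3727) = +0.720951 -0.161281 = +0.559670
D = (+0.002096+0.999998i)·(+0.559670)·(-0.583790+0.811905i) = -0.455083-0.325777i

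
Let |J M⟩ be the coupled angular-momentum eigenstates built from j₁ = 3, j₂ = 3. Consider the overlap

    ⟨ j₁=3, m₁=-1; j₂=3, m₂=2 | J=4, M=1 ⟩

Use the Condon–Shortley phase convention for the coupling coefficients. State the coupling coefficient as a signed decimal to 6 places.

+√(16/77) ≈ +0.455842

triangle: 2!×4!×4!/11! = 1152/39916800
(j±m)!: 2!×4!×5!×1!×5!×3! = 4147200
prefactor² = (2J+1)×Δ×N² = 82944/77
  k=1: −1/(1!×1!×3!×4!×1!×0!) = -1/144
  k=2: +1/(2!×0!×2!×3!×2!×1!) = 1/48
Σ = 1/72  ⇒  CG² = 82944/77×(1/72)² = 16/77
CG = +√(16/77) = +0.455842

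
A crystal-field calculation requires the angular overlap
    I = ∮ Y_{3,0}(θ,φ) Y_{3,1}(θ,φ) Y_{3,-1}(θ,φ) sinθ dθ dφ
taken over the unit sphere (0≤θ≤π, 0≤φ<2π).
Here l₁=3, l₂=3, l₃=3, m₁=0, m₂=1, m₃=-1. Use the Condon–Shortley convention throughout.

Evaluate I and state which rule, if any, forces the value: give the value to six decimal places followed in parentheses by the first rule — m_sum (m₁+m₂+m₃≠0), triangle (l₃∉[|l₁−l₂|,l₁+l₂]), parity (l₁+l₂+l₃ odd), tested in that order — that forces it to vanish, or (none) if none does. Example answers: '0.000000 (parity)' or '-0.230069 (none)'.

L=9 odd ⇒ parity kills the (l;000) factor ⇒ I = 0

0.000000 (parity)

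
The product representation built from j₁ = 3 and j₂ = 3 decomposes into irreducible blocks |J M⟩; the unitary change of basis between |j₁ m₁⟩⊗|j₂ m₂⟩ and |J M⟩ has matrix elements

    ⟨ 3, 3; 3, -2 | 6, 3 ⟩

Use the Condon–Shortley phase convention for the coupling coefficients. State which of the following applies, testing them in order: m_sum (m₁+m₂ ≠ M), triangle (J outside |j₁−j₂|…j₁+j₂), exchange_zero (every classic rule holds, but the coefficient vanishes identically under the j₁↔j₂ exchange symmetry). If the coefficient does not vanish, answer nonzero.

m-sum: m₁+m₂ = 3+(-2) = 1, M = 3  ✗ ⇒ coefficient is 0

m_sum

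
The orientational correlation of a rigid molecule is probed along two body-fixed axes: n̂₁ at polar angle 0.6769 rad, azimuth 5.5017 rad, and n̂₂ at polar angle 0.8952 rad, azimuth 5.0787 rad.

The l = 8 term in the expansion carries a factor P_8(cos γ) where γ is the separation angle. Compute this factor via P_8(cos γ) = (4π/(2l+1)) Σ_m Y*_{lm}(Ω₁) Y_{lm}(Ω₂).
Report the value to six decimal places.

Summing Y*_{l m}(θ₁,φ₁)·Y_{l m}(θ₂,φ₂) over m ∈ [−8, 8]; prefactor 4π/(2·8+1) = 0.739198:
  [-8]  conj(Y_{8,-8})(Ω₁) = (0.012208, 0.000382) ; Y_{8,-8}(Ω₂) = (-0.069289, -0.014848) ; Δ = (-0.000840, -0.000208)
  [-7]  conj(Y_{8,-7})(Ω₁) = (0.041800, 0.044155) ; Y_{8,-7}(Ω₂) = (-0.123996, 0.190329) ; Δ = (-0.013587, 0.002481)
  [-6]  conj(Y_{8,-6})(Ω₁) = (-0.004331, 0.184437) ; Y_{8,-6}(Ω₂) = (0.242667, 0.334881) ; Δ = (-0.062815, 0.043306)
  [-5]  conj(Y_{8,-5})(Ω₁) = (-0.269389, 0.259050) ; Y_{8,-5}(Ω₂) = (0.407450, -0.108722) ; Δ = (-0.081598, 0.134838)
  [-4]  conj(Y_{8,-4})(Ω₁) = (-0.479125, -0.007500) ; Y_{8,-4}(Ω₂) = (0.010218, -0.096448) ; Δ = (-0.005619, 0.046134)
  [-3]  conj(Y_{8,-3})(Ω₁) = (-0.187242, -0.191691) ; Y_{8,-3}(Ω₂) = (0.278184, 0.141960) ; Δ = (-0.024875, -0.079906)
  [-2]  conj(Y_{8,-2})(Ω₁) = (-0.001648, 0.210588) ; Y_{8,-2}(Ω₂) = (0.206169, -0.185480) ; Δ = (0.038720, 0.043722)
  [-1]  conj(Y_{8,-1})(Ω₁) = (-0.273650, 0.271517) ; Y_{8,-1}(Ω₂) = (0.070561, 0.183932) ; Δ = (-0.069250, -0.031175)
  [+0]  conj(Y_{8,0})(Ω₁) = (0.094573, -0.000000) ; Y_{8,0}(Ω₂) = (0.310657, 0.000000) ; Δ = (0.029380, 0.000000)
  [+1]  conj(Y_{8,1})(Ω₁) = (0.273650, 0.271517) ; Y_{8,1}(Ω₂) = (-0.070561, 0.183932) ; Δ = (-0.069250, 0.031175)
  [+2]  conj(Y_{8,2})(Ω₁) = (-0.001648, -0.210588) ; Y_{8,2}(Ω₂) = (0.206169, 0.185480) ; Δ = (0.038720, -0.043722)
  [+3]  conj(Y_{8,3})(Ω₁) = (0.187242, -0.191691) ; Y_{8,3}(Ω₂) = (-0.278184, 0.141960) ; Δ = (-0.024875, 0.079906)
  [+4]  conj(Y_{8,4})(Ω₁) = (-0.479125, 0.007500) ; Y_{8,4}(Ω₂) = (0.010218, 0.096448) ; Δ = (-0.005619, -0.046134)
  [+5]  conj(Y_{8,5})(Ω₁) = (0.269389, 0.259050) ; Y_{8,5}(Ω₂) = (-0.407450, -0.108722) ; Δ = (-0.081598, -0.134838)
  [+6]  conj(Y_{8,6})(Ω₁) = (-0.004331, -0.184437) ; Y_{8,6}(Ω₂) = (0.242667, -0.334881) ; Δ = (-0.062815, -0.043306)
  [+7]  conj(Y_{8,7})(Ω₁) = (-0.041800, 0.044155) ; Y_{8,7}(Ω₂) = (0.123996, 0.190329) ; Δ = (-0.013587, -0.002481)
  [+8]  conj(Y_{8,8})(Ω₁) = (0.012208, -0.000382) ; Y_{8,8}(Ω₂) = (-0.069289, 0.014848) ; Δ = (-0.000840, 0.000208)
Σ over m = (-0.410351, 0.000000); ×(4π/17) → (-0.303331, 0.000000). Real part: -0.303331

-0.303331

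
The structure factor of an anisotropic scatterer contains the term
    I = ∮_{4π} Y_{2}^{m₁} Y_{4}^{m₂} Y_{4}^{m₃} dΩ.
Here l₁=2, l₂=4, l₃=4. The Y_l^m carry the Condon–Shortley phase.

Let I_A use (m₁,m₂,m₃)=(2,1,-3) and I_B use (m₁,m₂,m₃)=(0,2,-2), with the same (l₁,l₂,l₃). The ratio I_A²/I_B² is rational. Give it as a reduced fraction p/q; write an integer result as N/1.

Shared (l₁,l₂,l₃)=(2,4,4): N and (l;000)² cancel in I_A²/I_B².
A: Δ = 2!·2!·6!/11! = 1/13860; Racah Σ t=0..0: t=0:+1/480 = 1/480; ⇒ 3j(2 4 4; 2 1 -3)² = 3/110, sgn -1
B: Δ = 2!·2!·6!/11! = 1/13860; Racah Σ t=0..2: t=0:+1/2880 t=1:−1/120 t=2:+1/192 = -1/360; ⇒ 3j(2 4 4; 0 2 -2)² = 16/3465, sgn -1
I_A²/I_B² = (3/110)/(16/3465) = 189/32

189/32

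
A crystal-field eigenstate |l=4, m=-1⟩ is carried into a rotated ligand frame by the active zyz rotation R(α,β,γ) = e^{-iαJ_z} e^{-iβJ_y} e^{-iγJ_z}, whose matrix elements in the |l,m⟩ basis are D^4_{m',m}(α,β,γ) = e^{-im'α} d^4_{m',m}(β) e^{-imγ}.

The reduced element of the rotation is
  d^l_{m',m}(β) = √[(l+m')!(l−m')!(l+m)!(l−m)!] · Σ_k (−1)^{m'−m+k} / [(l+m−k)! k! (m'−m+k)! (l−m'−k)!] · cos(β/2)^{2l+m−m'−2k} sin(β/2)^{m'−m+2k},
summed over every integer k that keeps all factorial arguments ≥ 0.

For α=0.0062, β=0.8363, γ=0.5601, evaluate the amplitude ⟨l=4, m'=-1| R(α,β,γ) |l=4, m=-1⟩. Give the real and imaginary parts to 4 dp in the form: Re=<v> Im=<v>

Re=-0.3567 Im=-0.2268

First d^4_{-1,-1}(β=0.8363), then the phase factors e^{-i(-1)α} and e^{-i(-1)γ}:
c=cos(0.836300/2)=0.913842, s=sin(0.836300/2)=0.406071; N=√[6·120·6·120]=720.000000
k∈{0,1,2,3} keeps every argument non-negative
  k=0: (−1)^0·720.0000/(720)·0.9138^8·0.4061^0 = +0.486371
  k=1: (−1)^1·720.0000/(48)·0.9138^6·0.4061^2 = -1.440523
  k=2: (−1)^2·720.0000/(24)·0.9138^4·0.4061^4 = +0.568868
  k=3: (−1)^3·720.0000/(72)·0.9138^2·0.4061^6 = -0.037441
d^4_{-1,-1}(0.8363) = +0.486371 -1.440523 +0.568868 -0.037441 = -0.422725
D = (+0.999981+0.006200i)·(-0.422725)·(+0.847202+0.531271i) = -0.356734-0.226798i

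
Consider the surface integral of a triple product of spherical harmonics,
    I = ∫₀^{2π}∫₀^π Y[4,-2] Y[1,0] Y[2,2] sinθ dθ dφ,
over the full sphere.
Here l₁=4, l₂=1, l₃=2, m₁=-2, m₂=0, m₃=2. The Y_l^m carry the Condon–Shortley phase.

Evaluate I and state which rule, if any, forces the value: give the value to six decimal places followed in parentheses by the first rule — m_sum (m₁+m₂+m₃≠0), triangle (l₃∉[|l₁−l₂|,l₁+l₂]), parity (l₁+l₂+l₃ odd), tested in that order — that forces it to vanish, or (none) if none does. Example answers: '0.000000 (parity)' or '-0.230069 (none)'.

triangle: need 3≤l₃≤5, have 2; I=0

0.000000 (triangle)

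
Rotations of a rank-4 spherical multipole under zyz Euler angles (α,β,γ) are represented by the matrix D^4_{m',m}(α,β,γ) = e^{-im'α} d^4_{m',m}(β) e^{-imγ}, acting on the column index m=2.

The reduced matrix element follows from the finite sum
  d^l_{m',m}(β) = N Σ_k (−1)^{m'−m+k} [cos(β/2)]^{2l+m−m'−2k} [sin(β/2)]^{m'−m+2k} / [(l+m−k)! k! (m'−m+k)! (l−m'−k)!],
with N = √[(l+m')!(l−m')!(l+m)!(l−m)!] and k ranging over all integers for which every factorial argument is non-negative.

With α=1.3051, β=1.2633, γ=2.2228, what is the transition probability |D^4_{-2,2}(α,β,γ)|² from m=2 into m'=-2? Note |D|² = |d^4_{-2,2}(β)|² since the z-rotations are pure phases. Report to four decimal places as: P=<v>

P=0.2089

D^4_{-2,2}(1.3051,1.2633,2.2228) = e^{-i·-2·1.3051}·d^4_{-2,2}(1.2633)·e^{-i·2·2.2228}. Compute d first:
With c≡cos(β/2)=0.807054 and s≡sin(β/2)=0.590477, N=[2·720·720·2]^{1/2}=1440.000000
Admissible k: 4..6 (factorial args all ≥0)
  k=4: (−1)^0·1440.0000/(96)·0.8071^4·0.5905^4 = +0.773597
  k=5: (−1)^1·1440.0000/(120)·0.8071^2·0.5905^6 = -0.331288
  k=6: (−1)^2·1440.0000/(1440)·0.8071^0·0.5905^8 = +0.014778
d^4_{-2,2}(1.2633) = +0.773597 -0.331288 +0.014778 = +0.457088
|D^4_{-2,2}|² = |d^4_{-2,2}(β)|² = (+0.457088)² = 0.208929 (the z-rotation phases have unit modulus)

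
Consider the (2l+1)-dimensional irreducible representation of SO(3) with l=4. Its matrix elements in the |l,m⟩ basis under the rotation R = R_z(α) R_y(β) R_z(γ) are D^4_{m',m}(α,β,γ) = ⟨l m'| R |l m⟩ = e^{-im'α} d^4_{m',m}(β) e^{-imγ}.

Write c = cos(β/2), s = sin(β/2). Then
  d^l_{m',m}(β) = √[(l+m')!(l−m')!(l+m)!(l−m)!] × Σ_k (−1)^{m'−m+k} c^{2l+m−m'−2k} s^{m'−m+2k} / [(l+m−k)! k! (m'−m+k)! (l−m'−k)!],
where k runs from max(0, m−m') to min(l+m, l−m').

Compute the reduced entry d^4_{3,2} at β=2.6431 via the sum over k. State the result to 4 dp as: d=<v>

d=0.0091

d^4_{3,2}(β=2.6431) via the finite sum:
With c≡cos(β/2)=0.246674 and s≡sin(β/2)=0.969099, N=[5040·1·720·2]^{1/2}=2693.993318
Admissible k: 0..1 (factorial args all ≥0)
  k=0: (−1)^1·2693.9933/(720)·0.2467^7·0.9691^1 = -0.000202
  k=1: (−1)^2·2693.9933/(240)·0.2467^5·0.9691^3 = +0.009330
d^4_{3,2}(2.6431) = -0.000202 +0.009330 = +0.009129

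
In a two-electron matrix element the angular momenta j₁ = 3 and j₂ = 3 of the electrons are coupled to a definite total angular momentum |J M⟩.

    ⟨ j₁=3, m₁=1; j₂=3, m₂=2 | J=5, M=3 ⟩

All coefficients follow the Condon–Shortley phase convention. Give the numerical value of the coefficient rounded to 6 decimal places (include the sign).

-0.408248

j₁+j₂−J=1  J+j₁−j₂=5  J−j₁+j₂=5  j₁+j₂+J+1=12
(j₁±m₁, j₂±m₂, J±M) = (4,2,5,1,8,2)
P² = 153600
sum k=0..1:
  [0] +1/1440 = 1/1440
  [1] −1/576 = -1/576
S = -1/960
C² = P²·S² = 1/6 ; C = -0.408248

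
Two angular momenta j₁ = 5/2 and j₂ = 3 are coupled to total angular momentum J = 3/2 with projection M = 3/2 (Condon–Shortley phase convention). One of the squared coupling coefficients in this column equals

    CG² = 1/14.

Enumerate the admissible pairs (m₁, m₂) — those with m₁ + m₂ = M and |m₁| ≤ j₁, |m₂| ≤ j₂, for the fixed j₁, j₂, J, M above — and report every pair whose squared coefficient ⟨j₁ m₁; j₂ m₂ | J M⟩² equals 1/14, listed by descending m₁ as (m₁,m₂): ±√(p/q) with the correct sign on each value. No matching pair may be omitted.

(5/2,-1): +√(1/14)

Admissible pairs with m₁+m₂ = M = 3/2: (-3/2,3), (-1/2,2), (1/2,1), (3/2,0), (5/2,-1)
  (m₁,m₂)=(5/2,-1): CG² = 1/14, CG = +√(1/14)   ← matches the target
  (m₁,m₂)=(3/2,0): CG² = 6/35, CG = −√(6/35)
  (m₁,m₂)=(1/2,1): CG² = 9/35, CG = +√(9/35)
  (m₁,m₂)=(-1/2,2): CG² = 2/7, CG = −√(2/7)
  (m₁,m₂)=(-3/2,3): CG² = 3/14, CG = +√(3/14)
Pairs with CG² = 1/14: (5/2,-1): +√(1/14)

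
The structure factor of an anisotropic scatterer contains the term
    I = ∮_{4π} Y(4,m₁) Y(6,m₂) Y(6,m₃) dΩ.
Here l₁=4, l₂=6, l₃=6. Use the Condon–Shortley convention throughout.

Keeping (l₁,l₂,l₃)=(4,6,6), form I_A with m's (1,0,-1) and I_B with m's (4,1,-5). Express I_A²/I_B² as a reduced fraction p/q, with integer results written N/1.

Shared (l₁,l₂,l₃)=(4,6,6): N and (l;000)² cancel in I_A²/I_B².
A: Δ = 4!·4!·8!/17! = 1/15315300; Racah Σ t=0..3: t=0:+1/207360 t=1:−1/17280 t=2:+1/13824 t=3:−1/103680 = 1/103680; ⇒ 3j(4 6 6; 1 0 -1)² = 10/7293, sgn -1
B: Δ = 4!·4!·8!/17! = 1/15315300; Racah Σ t=0..0: t=0:+1/2903040 = 1/2903040; ⇒ 3j(4 6 6; 4 1 -5)² = 5/663, sgn -1
I_A²/I_B² = (10/7293)/(5/663) = 2/11

2/11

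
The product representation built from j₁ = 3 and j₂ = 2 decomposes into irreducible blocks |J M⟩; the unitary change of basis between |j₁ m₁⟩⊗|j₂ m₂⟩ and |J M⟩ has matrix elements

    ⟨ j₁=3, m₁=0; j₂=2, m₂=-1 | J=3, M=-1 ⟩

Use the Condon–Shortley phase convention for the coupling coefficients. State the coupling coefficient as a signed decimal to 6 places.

-0.182574

triangle: 2!·4!·2!/9! = 96/362880
(j±m)!: 3!·3!·1!·3!·2!·4! = 10368
prefactor² = (2J+1)·Δ·N² = 96/5
  k=0: +1/(0!·2!·3!·1!·1!·1!) = 1/12
  k=1: −1/(1!·1!·2!·0!·2!·2!) = -1/8
Σ = -1/24  ⇒  CG² = 96/5·(-1/24)² = 1/30
CG = −√(1/30) = -0.182574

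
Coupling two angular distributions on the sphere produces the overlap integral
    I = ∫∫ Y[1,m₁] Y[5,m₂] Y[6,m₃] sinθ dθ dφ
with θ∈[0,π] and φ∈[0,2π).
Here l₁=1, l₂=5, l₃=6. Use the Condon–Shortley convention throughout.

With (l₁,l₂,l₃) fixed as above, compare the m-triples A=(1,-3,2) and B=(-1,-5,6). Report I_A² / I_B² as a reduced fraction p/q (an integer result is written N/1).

l's match ⇒ only the (l;m) 3-j factors differ between A and B.
A: triangle coeff Δ(1,5,6) = 1/858; Σ_t [0,0]: t=0:+1/161280 = 1/161280; (3j)²=1/143 [(1 5 6; 1 -3 2)], sign=+1
B: triangle coeff Δ(1,5,6) = 1/858; Σ_t [0,0]: t=0:+1/7257600 = 1/7257600; (3j)²=1/13 [(1 5 6; -1 -5 6)], sign=+1
I_A²/I_B² = (1/143)/(1/13) = 1/11

1/11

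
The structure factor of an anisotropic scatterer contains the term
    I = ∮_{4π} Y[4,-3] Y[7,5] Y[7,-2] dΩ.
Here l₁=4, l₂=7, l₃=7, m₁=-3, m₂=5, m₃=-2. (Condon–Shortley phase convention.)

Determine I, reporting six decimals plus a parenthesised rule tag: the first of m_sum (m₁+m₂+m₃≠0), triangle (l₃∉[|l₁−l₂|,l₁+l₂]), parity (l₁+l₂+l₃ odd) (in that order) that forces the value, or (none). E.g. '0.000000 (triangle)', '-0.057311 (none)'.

0.160152 (none)

Rules hold: Σm=0, L=18 even, 3≤7≤11.
N = 9·15·15 = 2025
Δ = 4!·4!·10!/19! = 1/58198140
Racah Σ t=0..4: t=0:+1/17418240 t=1:−1/622080 t=2:+1/230400 t=3:−1/622080 t=4:+1/17418240 = 1/806400
⇒ 3j(4 7 7; 0 0 0)² = 2268/230945, sgn -1
Racah Σ t=3..4: t=3:−1/52254720 t=4:+1/11612160 = 1/14929920
⇒ 3j(4 7 7; -3 5 -2)² = 1225/75582, sgn -1
4πI² = N·(3j₀)²·(3jₘ)² = 62511750/193947611
I = +1·√(0.322313/4π) = 0.16015248
No selection rule forces the value: the integral is nonzero (none).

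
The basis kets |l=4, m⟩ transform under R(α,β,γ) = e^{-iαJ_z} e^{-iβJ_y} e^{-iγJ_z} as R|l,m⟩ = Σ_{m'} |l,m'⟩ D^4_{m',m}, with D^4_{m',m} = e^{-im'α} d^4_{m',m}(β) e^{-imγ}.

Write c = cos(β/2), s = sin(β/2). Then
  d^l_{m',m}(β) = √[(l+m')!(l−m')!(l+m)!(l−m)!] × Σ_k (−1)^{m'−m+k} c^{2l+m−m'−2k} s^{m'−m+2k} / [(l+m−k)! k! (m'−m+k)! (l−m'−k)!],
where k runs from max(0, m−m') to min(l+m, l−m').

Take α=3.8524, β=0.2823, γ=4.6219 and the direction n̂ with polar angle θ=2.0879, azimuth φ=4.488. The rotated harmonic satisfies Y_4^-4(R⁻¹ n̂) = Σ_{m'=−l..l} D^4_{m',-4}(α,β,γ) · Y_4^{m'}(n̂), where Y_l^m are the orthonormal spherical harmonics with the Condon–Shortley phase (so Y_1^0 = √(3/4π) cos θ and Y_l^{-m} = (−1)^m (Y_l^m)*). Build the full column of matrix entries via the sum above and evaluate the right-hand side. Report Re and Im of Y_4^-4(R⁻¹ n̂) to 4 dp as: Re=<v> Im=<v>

Need the full column D^4_{m',-4} for m'=−4..4 at α=3.8524, β=0.2823, γ=4.6219.
cos(β/2)=0.990055, sin(β/2)=0.140682
d^4_{-4,-4}: single k=0 term ⇒ +0.923154;  D = -0.729104+0.566234i
d^4_{-3,-4}: single k=0 term ⇒ -0.371020;  D = -0.073590+0.363649i
d^4_{-2,-4}: single k=0 term ⇒ +0.098630;  D = +0.048247+0.086024i
d^4_{-1,-4}: single k=0 term ⇒ -0.019820;  D = +0.018626+0.006775i
d^4_{0,-4}: single k=0 term ⇒ +0.003149;  D = +0.002945-0.001115i
d^4_{1,-4}: single k=0 term ⇒ -0.000400;  D = +0.000191-0.000352i
d^4_{2,-4}: single k=0 term ⇒ +0.000040;  D = -0.000008-0.000039i
d^4_{3,-4}: single k=0 term ⇒ -0.000003;  D = -0.000002-0.000002i
d^4_{4,-4}: single k=0 term ⇒ +0.000000;  D = -0.000000+0.000000i
Y_4^{m'}(θ=2.0879,φ=4.488) and Σ D·Y over m':
  (-0.7291+0.5662i)·(+0.1575+0.1975i)  (-0.0736+0.3636i)·(-0.2534+0.3178i)  (+0.0482+0.0860i)·(-0.1619-0.0779i)  (+0.0186+0.0068i)·(-0.0583+0.2555i)  (+0.0029-0.0011i)·(-0.2371+0.0000i)  (+0.0002-0.0004i)·(+0.0583+0.2555i)  (-0.0000-0.0000i)·(-0.1619+0.0779i)  (-0.0000-0.0000i)·(+0.2534+0.3178i)  (-0.0000+0.0000i)·(+0.1575-0.1975i)
Y_4^-4(R⁻¹ n̂) = -0.328131-0.183370i

Re=-0.3281 Im=-0.1834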